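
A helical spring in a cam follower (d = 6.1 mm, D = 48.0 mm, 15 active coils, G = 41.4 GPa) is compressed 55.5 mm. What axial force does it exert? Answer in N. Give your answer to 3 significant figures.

240 N

k = Gd⁴/(8D³N_a) = (41.4×10³)(6.1⁴)/(8·48.0³·15) = 4.3193 N/mm
F = k·δ = 4.3193 × 55.5 = 239.72 N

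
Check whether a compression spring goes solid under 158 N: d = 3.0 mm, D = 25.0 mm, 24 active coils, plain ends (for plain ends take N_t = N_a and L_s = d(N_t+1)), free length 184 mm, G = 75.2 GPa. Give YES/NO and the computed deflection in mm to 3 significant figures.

k = Gd⁴/(8D³N_a) = (75.2×10³)(3.0⁴)/(8·25.0³·24) = 2.0304 N/mm
N_t = 24; L_s = 3.0·25 = 75 mm; δ_solid = L₀ − L_s = 184 − 75 = 109 mm
δ = F/k = 158/2.0304 = 77.817 mm
δ < δ_solid → spring does not go solid

NO, δ = 77.8 mm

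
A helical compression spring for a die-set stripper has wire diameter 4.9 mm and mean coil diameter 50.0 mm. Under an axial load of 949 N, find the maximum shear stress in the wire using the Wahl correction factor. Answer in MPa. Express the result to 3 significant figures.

1170 MPa

Spring index C = D/d = 50.0/4.9 = 10.2041
K_W = (4C−1)/(4C−4) + 0.615/C = 39.816/36.816 + 0.0603 = 1.1418
τ₀ = 8FD/(πd³) = 8·949·50.0/(π·4.9³) = 379600/369.61 = 1027 MPa
τ_max = K·τ₀ = 1.1418 × 1027 = 1172.6 MPa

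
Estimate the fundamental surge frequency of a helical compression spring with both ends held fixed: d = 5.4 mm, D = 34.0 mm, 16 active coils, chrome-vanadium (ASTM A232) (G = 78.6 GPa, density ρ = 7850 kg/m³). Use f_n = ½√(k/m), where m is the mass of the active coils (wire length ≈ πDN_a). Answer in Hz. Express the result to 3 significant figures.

104 Hz

k = Gd⁴/(8D³N_a) = (78.6×10³)(5.4⁴)/(8·34.0³·16) = 13.285 N/mm = 13285 N/m
Wire length L = πDN_a = π·34.0·16 = 1709 mm
m = ρ·(πd²/4)·L = 7850 × 22.902×10⁻⁶ m² × 1.709 m = 0.30725 kg
f_n = ½√(k/m) = 0.5·√(13285/0.30725) = 0.5·√(43237) = 103.97 Hz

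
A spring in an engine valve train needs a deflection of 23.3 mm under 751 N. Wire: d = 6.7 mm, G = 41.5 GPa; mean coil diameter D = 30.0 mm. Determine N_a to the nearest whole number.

Required rate k = F/δ = 751/23.3 = 32.232 N/mm
N_a = Gd⁴/(8D³k) = (41.5×10³ × 6.7⁴)/(8 × 30.0³ × 32.232)
    = 8.36272e+07 / 6.96206e+06 = 12.01 → 12 coils

12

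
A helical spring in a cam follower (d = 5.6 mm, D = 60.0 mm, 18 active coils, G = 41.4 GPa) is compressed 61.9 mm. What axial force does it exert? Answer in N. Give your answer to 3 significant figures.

k = Gd⁴/(8D³N_a) = (41.4×10³)(5.6⁴)/(8·60.0³·18) = 1.309 N/mm
F = k·δ = 1.309 × 61.9 = 81.026 N

81.0 N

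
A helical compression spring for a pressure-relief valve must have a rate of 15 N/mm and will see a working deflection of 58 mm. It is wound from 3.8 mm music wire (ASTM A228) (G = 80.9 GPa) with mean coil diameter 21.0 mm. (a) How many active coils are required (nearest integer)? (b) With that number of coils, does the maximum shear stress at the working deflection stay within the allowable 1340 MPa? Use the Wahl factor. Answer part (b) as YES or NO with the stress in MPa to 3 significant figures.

(a) 15 coils; (b) YES, τ_max = 1100 MPa

N_a = Gd⁴/(8D³k) = (80.9×10³)(3.8⁴)/(8·21.0³·15) = 15.18 → N_a = 15
Actual rate k = Gd⁴/(8D³·15) = 15.179 N/mm
Working load F = kδ = 15.179·58 = 880.38 N
C = 21.0/3.8 = 5.5263; K_W = (4C−1)/(4C−4)+0.615/C = 1.2770
τ_max = K_W·8FD/(πd³) = 1.2770·857.99 = 1095.6 MPa
τ_max ≤ 1340 MPa → acceptable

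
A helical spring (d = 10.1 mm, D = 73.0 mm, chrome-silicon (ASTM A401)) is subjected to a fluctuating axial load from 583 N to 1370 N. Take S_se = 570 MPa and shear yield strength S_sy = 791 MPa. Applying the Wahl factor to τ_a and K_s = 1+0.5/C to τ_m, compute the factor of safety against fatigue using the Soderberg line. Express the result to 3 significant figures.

C = D/d = 73.0/10.1 = 7.2277; K_W = (4C−1)/(4C−4)+0.615/C = 1.2055; K_s = 1+0.5/C = 1.0692
F_a = (F_max−F_min)/2 = 393.5 N; F_m = (F_max+F_min)/2 = 976.5 N
τ_a = K_W·8F_aD/(πd³) = 1.2055 × 70.998 = 85.589 MPa
τ_m = K_s·8F_mD/(πd³) = 1.0692 × 176.19 = 188.37 MPa
Soderberg: 1/n_f = τ_a/S_se + τ_m/S_sy = 85.589/570 + 188.37/791 = 0.15016 + 0.23815 = 0.3883
n_f = 1/0.3883 = 2.575

2.58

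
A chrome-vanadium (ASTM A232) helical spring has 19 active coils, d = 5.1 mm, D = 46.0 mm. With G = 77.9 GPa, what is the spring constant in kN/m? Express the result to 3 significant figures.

3.56 kN/m

k = Gd⁴/(8D³N_a) = (77.9×10³ × 5.1⁴) / (8 × 46.0³ × 19)
  = 5.27009e+07 / 1.47951e+07 = 3.5621 N/mm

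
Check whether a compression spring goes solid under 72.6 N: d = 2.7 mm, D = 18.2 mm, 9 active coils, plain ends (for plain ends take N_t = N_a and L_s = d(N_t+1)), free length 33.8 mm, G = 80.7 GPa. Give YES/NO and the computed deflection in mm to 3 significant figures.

YES, δ = 7.35 mm

k = Gd⁴/(8D³N_a) = (80.7×10³)(2.7⁴)/(8·18.2³·9) = 9.8806 N/mm
N_t = 9; L_s = 2.7·10 = 27 mm; δ_solid = L₀ − L_s = 33.8 − 27 = 6.8 mm
δ = F/k = 72.6/9.8806 = 7.3478 mm
δ ≥ δ_solid → spring goes solid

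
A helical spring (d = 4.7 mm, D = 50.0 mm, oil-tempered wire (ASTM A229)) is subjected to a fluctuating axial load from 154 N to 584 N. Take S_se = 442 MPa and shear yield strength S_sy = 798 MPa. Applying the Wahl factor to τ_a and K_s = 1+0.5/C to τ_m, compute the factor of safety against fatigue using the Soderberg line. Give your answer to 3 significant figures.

C = D/d = 50.0/4.7 = 10.6383; K_W = (4C−1)/(4C−4)+0.615/C = 1.1356; K_s = 1+0.5/C = 1.0470
F_a = (F_max−F_min)/2 = 215 N; F_m = (F_max+F_min)/2 = 369 N
τ_a = K_W·8F_aD/(πd³) = 1.1356 × 263.67 = 299.43 MPa
τ_m = K_s·8F_mD/(πd³) = 1.0470 × 452.53 = 473.79 MPa
Soderberg: 1/n_f = τ_a/S_se + τ_m/S_sy = 299.43/442 + 473.79/798 = 0.67743 + 0.59373 = 1.2712
n_f = 1/1.2712 = 0.7867

0.787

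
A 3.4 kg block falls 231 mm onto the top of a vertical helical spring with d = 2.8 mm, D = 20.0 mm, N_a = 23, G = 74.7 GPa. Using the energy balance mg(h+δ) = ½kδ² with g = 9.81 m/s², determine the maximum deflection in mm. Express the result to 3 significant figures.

k = Gd⁴/(8D³N_a) = (74.7×10³)(2.8⁴)/(8·20.0³·23) = 3.1192 N/mm
W = mg = 3.4 × 9.81 = 33.354 N
½kδ² − Wδ − Wh = 0 → δ = (W + √(W² + 2kWh))/k
δ = (33.354 + √(1112.5 + 48065.6))/3.1192 = (33.354 + 221.76)/3.1192 = 81.788 mm

81.8 mm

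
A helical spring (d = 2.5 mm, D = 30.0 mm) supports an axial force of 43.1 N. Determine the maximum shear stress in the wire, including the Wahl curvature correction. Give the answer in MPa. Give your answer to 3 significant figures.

236 MPa

Spring index C = D/d = 30.0/2.5 = 12.0000
K_W = (4C−1)/(4C−4) + 0.615/C = 47.000/44.000 + 0.0512 = 1.1194
τ₀ = 8FD/(πd³) = 8·43.1·30.0/(π·2.5³) = 10344/49.087 = 210.73 MPa
τ_max = K·τ₀ = 1.1194 × 210.73 = 235.89 MPa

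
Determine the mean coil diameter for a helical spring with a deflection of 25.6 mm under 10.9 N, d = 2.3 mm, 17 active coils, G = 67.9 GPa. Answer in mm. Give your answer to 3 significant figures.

Required rate k = F/δ = 10.9/25.6 = 0.42578 N/mm
D = (Gd⁴/(8N_a·k))^(1/3) = (67.9×10³·2.3⁴/(8·17·0.42578))^(1/3)
  = (32813.7)^(1/3) = 32.0149 mm

32.0 mm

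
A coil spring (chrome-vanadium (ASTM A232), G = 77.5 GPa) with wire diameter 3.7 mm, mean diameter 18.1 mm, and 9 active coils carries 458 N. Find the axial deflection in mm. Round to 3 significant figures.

13.5 mm

k = Gd⁴/(8D³N_a) = (77.5×10³)(3.7⁴)/(8·18.1³·9) = 34.02 N/mm
δ = F/k = 458 / 34.02 = 13.462 mm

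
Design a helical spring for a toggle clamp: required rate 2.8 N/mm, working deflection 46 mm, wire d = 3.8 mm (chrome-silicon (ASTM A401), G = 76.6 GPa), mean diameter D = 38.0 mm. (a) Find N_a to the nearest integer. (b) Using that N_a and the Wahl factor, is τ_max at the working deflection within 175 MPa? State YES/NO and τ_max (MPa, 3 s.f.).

(a) 13 coils; (b) NO, τ_max = 260 MPa

N_a = Gd⁴/(8D³k) = (76.6×10³)(3.8⁴)/(8·38.0³·2.8) = 12.99 → N_a = 13
Actual rate k = Gd⁴/(8D³·13) = 2.7988 N/mm
Working load F = kδ = 2.7988·46 = 128.75 N
C = 38.0/3.8 = 10.0000; K_W = (4C−1)/(4C−4)+0.615/C = 1.1448
τ_max = K_W·8FD/(πd³) = 1.1448·227.04 = 259.93 MPa
τ_max > 175 MPa → exceeds allowable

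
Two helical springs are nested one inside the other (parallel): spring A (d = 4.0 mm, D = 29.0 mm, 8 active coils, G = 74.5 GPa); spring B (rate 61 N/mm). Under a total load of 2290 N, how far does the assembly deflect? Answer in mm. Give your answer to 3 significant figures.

31.3 mm

k_A = Gd⁴/(8D³N_a) = (74.5×10³)(4.0⁴)/(8·29.0³·8) = 12.219 N/mm
Parallel: k_eq = 12.219 + 61 = 73.219 N/mm
δ = F/k_eq = 2290/73.219 = 31.276 mm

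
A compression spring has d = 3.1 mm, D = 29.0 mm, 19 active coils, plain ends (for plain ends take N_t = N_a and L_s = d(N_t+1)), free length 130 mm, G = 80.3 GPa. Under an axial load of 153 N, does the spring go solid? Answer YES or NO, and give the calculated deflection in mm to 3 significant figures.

YES, δ = 76.5 mm

k = Gd⁴/(8D³N_a) = (80.3×10³)(3.1⁴)/(8·29.0³·19) = 2.0004 N/mm
N_t = 19; L_s = 3.1·20 = 62 mm; δ_solid = L₀ − L_s = 130 − 62 = 68 mm
δ = F/k = 153/2.0004 = 76.483 mm
δ ≥ δ_solid → spring goes solid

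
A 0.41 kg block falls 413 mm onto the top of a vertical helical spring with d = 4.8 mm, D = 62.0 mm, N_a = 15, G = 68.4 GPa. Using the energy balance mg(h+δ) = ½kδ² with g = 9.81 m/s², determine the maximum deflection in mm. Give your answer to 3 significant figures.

54.4 mm

k = Gd⁴/(8D³N_a) = (68.4×10³)(4.8⁴)/(8·62.0³·15) = 1.2696 N/mm
W = mg = 0.41 × 9.81 = 4.0221 N
½kδ² − Wδ − Wh = 0 → δ = (W + √(W² + 2kWh))/k
δ = (4.0221 + √(16.177 + 4217.91))/1.2696 = (4.0221 + 65.07)/1.2696 = 54.421 mm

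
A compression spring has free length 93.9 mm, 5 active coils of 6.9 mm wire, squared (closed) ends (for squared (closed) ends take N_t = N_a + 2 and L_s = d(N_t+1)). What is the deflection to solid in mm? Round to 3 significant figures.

N_t = 7; L_s = 6.9·8 = 55.2 mm
δ_solid = L₀ − L_s = 93.9 − 55.2 = 38.7 mm

38.7 mm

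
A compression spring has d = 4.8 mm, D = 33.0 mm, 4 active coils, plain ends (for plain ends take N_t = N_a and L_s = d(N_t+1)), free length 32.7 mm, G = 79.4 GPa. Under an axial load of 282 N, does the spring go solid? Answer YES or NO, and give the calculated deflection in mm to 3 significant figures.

NO, δ = 7.69 mm

k = Gd⁴/(8D³N_a) = (79.4×10³)(4.8⁴)/(8·33.0³·4) = 36.652 N/mm
N_t = 4; L_s = 4.8·5 = 24 mm; δ_solid = L₀ − L_s = 32.7 − 24 = 8.7 mm
δ = F/k = 282/36.652 = 7.6941 mm
δ < δ_solid → spring does not go solid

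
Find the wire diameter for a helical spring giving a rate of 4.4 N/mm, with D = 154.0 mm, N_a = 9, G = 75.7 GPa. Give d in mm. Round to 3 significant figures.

11.1 mm

d = (8D³N_a·k / G)^(1/4) = (8·154.0³·9·4.4 / (75.7×10³))^0.25
  = (15285)^0.25 = 11.1189 mm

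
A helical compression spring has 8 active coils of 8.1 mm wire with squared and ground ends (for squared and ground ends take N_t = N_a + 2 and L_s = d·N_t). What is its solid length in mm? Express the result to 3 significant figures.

squared and ground ends: N_t = N_a + 2 = 8 + 2 = 10
L_s = d·N_t = 8.1 × 10 = 81 mm

81.0 mm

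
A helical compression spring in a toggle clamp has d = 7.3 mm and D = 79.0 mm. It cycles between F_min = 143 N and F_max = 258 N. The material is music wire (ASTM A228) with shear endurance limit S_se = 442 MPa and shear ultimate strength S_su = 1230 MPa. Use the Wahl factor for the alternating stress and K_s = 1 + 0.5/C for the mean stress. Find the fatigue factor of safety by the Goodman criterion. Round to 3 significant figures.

6.08

C = D/d = 79.0/7.3 = 10.8219; K_W = (4C−1)/(4C−4)+0.615/C = 1.1332; K_s = 1+0.5/C = 1.0462
F_a = (F_max−F_min)/2 = 57.5 N; F_m = (F_max+F_min)/2 = 200.5 N
τ_a = K_W·8F_aD/(πd³) = 1.1332 × 29.735 = 33.695 MPa
τ_m = K_s·8F_mD/(πd³) = 1.0462 × 103.68 = 108.47 MPa
Goodman: 1/n_f = τ_a/S_se + τ_m/S_su = 33.695/442 + 108.47/1230 = 0.07623 + 0.08819 = 0.16442
n_f = 1/0.16442 = 6.082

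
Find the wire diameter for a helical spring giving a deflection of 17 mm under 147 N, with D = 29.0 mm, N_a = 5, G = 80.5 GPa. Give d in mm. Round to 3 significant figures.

Required rate k = F/δ = 147/17 = 8.6471 N/mm
d = (8D³N_a·k / G)^(1/4) = (8·29.0³·5·8.6471 / (80.5×10³))^0.25
  = (104.79)^0.25 = 3.1995 mm

3.20 mm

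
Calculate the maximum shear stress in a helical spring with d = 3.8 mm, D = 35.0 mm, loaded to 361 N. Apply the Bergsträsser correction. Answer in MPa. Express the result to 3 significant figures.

673 MPa

Spring index C = D/d = 35.0/3.8 = 9.2105
K_B = (4C+2)/(4C−3) = 38.842/33.842 = 1.1477
τ₀ = 8FD/(πd³) = 8·361·35.0/(π·3.8³) = 101080/172.39 = 586.36 MPa
τ_max = K·τ₀ = 1.1477 × 586.36 = 672.99 MPa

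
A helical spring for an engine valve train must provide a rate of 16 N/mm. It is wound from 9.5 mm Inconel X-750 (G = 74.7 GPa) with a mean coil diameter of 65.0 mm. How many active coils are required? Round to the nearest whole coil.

17

N_a = Gd⁴/(8D³k) = (74.7×10³ × 9.5⁴)/(8 × 65.0³ × 16)
    = 6.08436e+08 / 3.5152e+07 = 17.31 → 17 coils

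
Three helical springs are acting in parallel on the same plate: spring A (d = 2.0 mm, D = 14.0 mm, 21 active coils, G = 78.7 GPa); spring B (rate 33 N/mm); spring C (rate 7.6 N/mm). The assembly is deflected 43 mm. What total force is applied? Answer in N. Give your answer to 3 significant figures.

1860 N

k_A = Gd⁴/(8D³N_a) = (78.7×10³)(2.0⁴)/(8·14.0³·21) = 2.7315 N/mm
Parallel: k_eq = 2.7315 + 33 + 7.6 = 43.332 N/mm
F = k_eq·δ = 43.332·43 = 1863.3 N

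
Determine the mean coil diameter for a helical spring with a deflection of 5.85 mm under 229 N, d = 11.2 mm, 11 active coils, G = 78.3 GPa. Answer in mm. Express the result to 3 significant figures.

71.0 mm

Required rate k = F/δ = 229/5.85 = 39.145 N/mm
D = (Gd⁴/(8N_a·k))^(1/3) = (78.3×10³·11.2⁴/(8·11·39.145))^(1/3)
  = (357661)^(1/3) = 70.9835 mm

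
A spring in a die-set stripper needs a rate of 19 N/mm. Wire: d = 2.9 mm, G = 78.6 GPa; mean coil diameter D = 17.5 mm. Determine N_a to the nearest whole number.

N_a = Gd⁴/(8D³k) = (78.6×10³ × 2.9⁴)/(8 × 17.5³ × 19)
    = 5.55923e+06 / 814625 = 6.824 → 7 coils

7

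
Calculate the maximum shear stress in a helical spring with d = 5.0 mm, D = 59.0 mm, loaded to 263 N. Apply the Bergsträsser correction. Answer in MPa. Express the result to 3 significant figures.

352 MPa

Spring index C = D/d = 59.0/5.0 = 11.8000
K_B = (4C+2)/(4C−3) = 49.200/44.200 = 1.1131
τ₀ = 8FD/(πd³) = 8·263·59.0/(π·5.0³) = 124136/392.7 = 316.11 MPa
τ_max = K·τ₀ = 1.1131 × 316.11 = 351.87 MPa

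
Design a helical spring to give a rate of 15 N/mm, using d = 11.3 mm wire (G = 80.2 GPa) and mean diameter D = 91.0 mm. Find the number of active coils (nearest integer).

14

N_a = Gd⁴/(8D³k) = (80.2×10³ × 11.3⁴)/(8 × 91.0³ × 15)
    = 1.30764e+09 / 9.04285e+07 = 14.46 → 14 coils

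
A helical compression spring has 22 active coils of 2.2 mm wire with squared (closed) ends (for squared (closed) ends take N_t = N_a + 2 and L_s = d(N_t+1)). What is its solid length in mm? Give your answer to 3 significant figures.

55.0 mm

squared (closed) ends: N_t = N_a + 2 = 22 + 2 = 24
L_s = d·(N_t+1) = 2.2 × 25 = 55 mm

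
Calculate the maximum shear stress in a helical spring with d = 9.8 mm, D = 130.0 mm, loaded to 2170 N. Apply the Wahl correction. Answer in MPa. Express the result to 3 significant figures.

Spring index C = D/d = 130.0/9.8 = 13.2653
K_W = (4C−1)/(4C−4) + 0.615/C = 52.061/49.061 + 0.0464 = 1.1075
τ₀ = 8FD/(πd³) = 8·2170·130.0/(π·9.8³) = 2.2568e+06/2956.8 = 763.25 MPa
τ_max = K·τ₀ = 1.1075 × 763.25 = 845.3 MPa

845 MPa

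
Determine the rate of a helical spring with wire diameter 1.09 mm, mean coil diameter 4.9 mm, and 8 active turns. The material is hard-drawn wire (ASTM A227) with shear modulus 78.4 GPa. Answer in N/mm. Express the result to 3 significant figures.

k = Gd⁴/(8D³N_a) = (78.4×10³ × 1.09⁴) / (8 × 4.9³ × 8)
  = 110668 / 7529.54 = 14.698 N/mm

14.7 N/mm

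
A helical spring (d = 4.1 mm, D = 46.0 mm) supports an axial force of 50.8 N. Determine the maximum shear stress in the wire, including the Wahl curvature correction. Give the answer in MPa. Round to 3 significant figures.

97.4 MPa

Spring index C = D/d = 46.0/4.1 = 11.2195
K_W = (4C−1)/(4C−4) + 0.615/C = 43.878/40.878 + 0.0548 = 1.1282
τ₀ = 8FD/(πd³) = 8·50.8·46.0/(π·4.1³) = 18694.4/216.52 = 86.34 MPa
τ_max = K·τ₀ = 1.1282 × 86.34 = 97.409 MPa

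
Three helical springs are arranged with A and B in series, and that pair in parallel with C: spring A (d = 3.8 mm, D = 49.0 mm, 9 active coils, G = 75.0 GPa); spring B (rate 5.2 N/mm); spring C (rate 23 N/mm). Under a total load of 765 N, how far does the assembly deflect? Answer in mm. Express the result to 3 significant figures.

k_A = Gd⁴/(8D³N_a) = (75.0×10³)(3.8⁴)/(8·49.0³·9) = 1.8462 N/mm
Springs A,B series: k_AB = 1/(1/1.8462+1/5.2) = 1.3625 N/mm; parallel with C: k_eq = 1.3625+23 = 24.362 N/mm
δ = F/k_eq = 765/24.362 = 31.401 mm

31.4 mm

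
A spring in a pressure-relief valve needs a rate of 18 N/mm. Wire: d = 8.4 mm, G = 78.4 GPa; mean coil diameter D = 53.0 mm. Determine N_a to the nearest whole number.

N_a = Gd⁴/(8D³k) = (78.4×10³ × 8.4⁴)/(8 × 53.0³ × 18)
    = 3.90331e+08 / 2.14383e+07 = 18.21 → 18 coils

18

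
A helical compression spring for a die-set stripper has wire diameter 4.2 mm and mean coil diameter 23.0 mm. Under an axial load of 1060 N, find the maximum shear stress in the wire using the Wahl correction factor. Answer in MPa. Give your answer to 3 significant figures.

1070 MPa

Spring index C = D/d = 23.0/4.2 = 5.4762
K_W = (4C−1)/(4C−4) + 0.615/C = 20.905/17.905 + 0.1123 = 1.2799
τ₀ = 8FD/(πd³) = 8·1060·23.0/(π·4.2³) = 195040/232.75 = 837.97 MPa
τ_max = K·τ₀ = 1.2799 × 837.97 = 1072.5 MPa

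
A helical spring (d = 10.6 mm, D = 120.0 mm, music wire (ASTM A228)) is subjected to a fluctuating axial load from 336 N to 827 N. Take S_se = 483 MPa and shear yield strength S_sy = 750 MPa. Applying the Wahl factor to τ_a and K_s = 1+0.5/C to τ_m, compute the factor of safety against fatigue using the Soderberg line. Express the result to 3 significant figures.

C = D/d = 120.0/10.6 = 11.3208; K_W = (4C−1)/(4C−4)+0.615/C = 1.1270; K_s = 1+0.5/C = 1.0442
F_a = (F_max−F_min)/2 = 245.5 N; F_m = (F_max+F_min)/2 = 581.5 N
τ_a = K_W·8F_aD/(πd³) = 1.1270 × 62.988 = 70.987 MPa
τ_m = K_s·8F_mD/(πd³) = 1.0442 × 149.19 = 155.78 MPa
Soderberg: 1/n_f = τ_a/S_se + τ_m/S_sy = 70.987/483 + 155.78/750 = 0.14697 + 0.20771 = 0.35468
n_f = 1/0.35468 = 2.819

2.82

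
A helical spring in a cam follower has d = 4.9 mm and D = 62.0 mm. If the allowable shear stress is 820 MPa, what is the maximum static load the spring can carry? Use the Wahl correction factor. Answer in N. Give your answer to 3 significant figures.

C = D/d = 62.0/4.9 = 12.6531
K_W = (4C−1)/(4C−4) + 0.615/C = 49.612/46.612 + 0.0486 = 1.1130
τ_max = K·8FD/(πd³) → F_max = τ_allow·πd³/(8DK)
F_max = 820·π·4.9³/(8·62.0·1.1130) = 3.0308e+05/552.03 = 549.02 N

549 N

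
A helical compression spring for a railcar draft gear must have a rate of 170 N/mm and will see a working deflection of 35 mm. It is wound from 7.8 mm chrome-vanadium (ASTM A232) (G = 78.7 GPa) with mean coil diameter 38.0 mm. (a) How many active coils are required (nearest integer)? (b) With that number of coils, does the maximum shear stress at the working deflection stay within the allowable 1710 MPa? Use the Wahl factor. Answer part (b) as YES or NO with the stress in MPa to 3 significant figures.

(a) 4 coils; (b) YES, τ_max = 1560 MPa

N_a = Gd⁴/(8D³k) = (78.7×10³)(7.8⁴)/(8·38.0³·170) = 3.904 → N_a = 4
Actual rate k = Gd⁴/(8D³·4) = 165.9 N/mm
Working load F = kδ = 165.9·35 = 5806.6 N
C = 38.0/7.8 = 4.8718; K_W = (4C−1)/(4C−4)+0.615/C = 1.3199
τ_max = K_W·8FD/(πd³) = 1.3199·1184 = 1562.8 MPa
τ_max ≤ 1710 MPa → acceptable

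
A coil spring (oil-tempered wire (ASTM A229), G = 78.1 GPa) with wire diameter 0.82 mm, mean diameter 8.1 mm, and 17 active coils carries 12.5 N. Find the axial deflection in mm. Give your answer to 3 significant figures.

25.6 mm

k = Gd⁴/(8D³N_a) = (78.1×10³)(0.82⁴)/(8·8.1³·17) = 0.48855 N/mm
δ = F/k = 12.5 / 0.48855 = 25.586 mm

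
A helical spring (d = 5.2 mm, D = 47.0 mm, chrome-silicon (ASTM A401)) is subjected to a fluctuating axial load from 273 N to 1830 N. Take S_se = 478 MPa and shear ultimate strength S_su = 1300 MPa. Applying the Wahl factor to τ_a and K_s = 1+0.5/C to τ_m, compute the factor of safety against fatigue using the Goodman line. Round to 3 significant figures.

0.428

C = D/d = 47.0/5.2 = 9.0385; K_W = (4C−1)/(4C−4)+0.615/C = 1.1613; K_s = 1+0.5/C = 1.0553
F_a = (F_max−F_min)/2 = 778.5 N; F_m = (F_max+F_min)/2 = 1051.5 N
τ_a = K_W·8F_aD/(πd³) = 1.1613 × 662.65 = 769.57 MPa
τ_m = K_s·8F_mD/(πd³) = 1.0553 × 895.03 = 944.54 MPa
Goodman: 1/n_f = τ_a/S_se + τ_m/S_su = 769.57/478 + 944.54/1300 = 1.60998 + 0.72657 = 2.3365
n_f = 1/2.3365 = 0.428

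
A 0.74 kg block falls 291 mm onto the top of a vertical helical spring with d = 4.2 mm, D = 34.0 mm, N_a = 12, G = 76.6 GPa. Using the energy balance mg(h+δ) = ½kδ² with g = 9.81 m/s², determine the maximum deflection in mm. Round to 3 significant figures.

k = Gd⁴/(8D³N_a) = (76.6×10³)(4.2⁴)/(8·34.0³·12) = 6.3171 N/mm
W = mg = 0.74 × 9.81 = 7.2594 N
½kδ² − Wδ − Wh = 0 → δ = (W + √(W² + 2kWh))/k
δ = (7.2594 + √(52.699 + 26689.6))/6.3171 = (7.2594 + 163.53)/6.3171 = 27.036 mm

27.0 mm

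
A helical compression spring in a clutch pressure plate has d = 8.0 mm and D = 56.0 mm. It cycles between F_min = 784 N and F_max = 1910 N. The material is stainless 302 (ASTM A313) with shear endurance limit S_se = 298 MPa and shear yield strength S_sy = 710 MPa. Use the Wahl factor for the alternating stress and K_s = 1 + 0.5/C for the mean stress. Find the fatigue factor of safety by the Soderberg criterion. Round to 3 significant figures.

C = D/d = 56.0/8.0 = 7.0000; K_W = (4C−1)/(4C−4)+0.615/C = 1.2129; K_s = 1+0.5/C = 1.0714
F_a = (F_max−F_min)/2 = 563 N; F_m = (F_max+F_min)/2 = 1347 N
τ_a = K_W·8F_aD/(πd³) = 1.2129 × 156.81 = 190.18 MPa
τ_m = K_s·8F_mD/(πd³) = 1.0714 × 375.17 = 401.97 MPa
Soderberg: 1/n_f = τ_a/S_se + τ_m/S_sy = 190.18/298 + 401.97/710 = 0.63820 + 0.56615 = 1.2044
n_f = 1/1.2044 = 0.8303

0.830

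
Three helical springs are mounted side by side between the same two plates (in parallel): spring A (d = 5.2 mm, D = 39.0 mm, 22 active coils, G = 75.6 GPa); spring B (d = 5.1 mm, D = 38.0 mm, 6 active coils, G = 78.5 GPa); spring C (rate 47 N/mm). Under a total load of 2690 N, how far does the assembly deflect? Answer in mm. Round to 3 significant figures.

37.1 mm

k_A = Gd⁴/(8D³N_a) = (75.6×10³)(5.2⁴)/(8·39.0³·22) = 5.2945 N/mm
k_B = Gd⁴/(8D³N_a) = (78.5×10³)(5.1⁴)/(8·38.0³·6) = 20.163 N/mm
Parallel: k_eq = 5.2945 + 20.163 + 47 = 72.458 N/mm
δ = F/k_eq = 2690/72.458 = 37.125 mm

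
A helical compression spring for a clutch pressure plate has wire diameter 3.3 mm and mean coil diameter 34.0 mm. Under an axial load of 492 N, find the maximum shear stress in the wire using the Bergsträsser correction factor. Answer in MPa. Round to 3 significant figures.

Spring index C = D/d = 34.0/3.3 = 10.3030
K_B = (4C+2)/(4C−3) = 43.212/38.212 = 1.1308
τ₀ = 8FD/(πd³) = 8·492·34.0/(π·3.3³) = 133824/112.9 = 1185.3 MPa
τ_max = K·τ₀ = 1.1308 × 1185.3 = 1340.4 MPa

1340 MPa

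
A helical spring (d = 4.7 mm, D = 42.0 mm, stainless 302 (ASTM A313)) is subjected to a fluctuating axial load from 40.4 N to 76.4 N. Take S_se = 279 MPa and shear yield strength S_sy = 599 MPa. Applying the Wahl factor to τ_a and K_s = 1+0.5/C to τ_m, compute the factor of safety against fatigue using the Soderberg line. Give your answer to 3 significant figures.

C = D/d = 42.0/4.7 = 8.9362; K_W = (4C−1)/(4C−4)+0.615/C = 1.1633; K_s = 1+0.5/C = 1.0560
F_a = (F_max−F_min)/2 = 18 N; F_m = (F_max+F_min)/2 = 58.4 N
τ_a = K_W·8F_aD/(πd³) = 1.1633 × 18.543 = 21.571 MPa
τ_m = K_s·8F_mD/(πd³) = 1.0560 × 60.16 = 63.526 MPa
Soderberg: 1/n_f = τ_a/S_se + τ_m/S_sy = 21.571/279 + 63.526/599 = 0.07732 + 0.10605 = 0.18337
n_f = 1/0.18337 = 5.453

5.45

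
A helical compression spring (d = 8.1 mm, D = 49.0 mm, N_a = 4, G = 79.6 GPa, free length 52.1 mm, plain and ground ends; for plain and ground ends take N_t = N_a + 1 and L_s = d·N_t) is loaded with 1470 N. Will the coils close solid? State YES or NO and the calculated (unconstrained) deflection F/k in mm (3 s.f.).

YES, δ = 16.2 mm

k = Gd⁴/(8D³N_a) = (79.6×10³)(8.1⁴)/(8·49.0³·4) = 91.015 N/mm
N_t = 5; L_s = 8.1·5 = 40.5 mm; δ_solid = L₀ − L_s = 52.1 − 40.5 = 11.6 mm
δ = F/k = 1470/91.015 = 16.151 mm
δ ≥ δ_solid → spring goes solid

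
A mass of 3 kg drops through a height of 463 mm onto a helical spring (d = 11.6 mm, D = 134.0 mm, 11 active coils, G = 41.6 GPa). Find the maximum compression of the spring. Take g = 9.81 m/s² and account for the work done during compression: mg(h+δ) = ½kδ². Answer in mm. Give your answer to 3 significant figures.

96.2 mm

k = Gd⁴/(8D³N_a) = (41.6×10³)(11.6⁴)/(8·134.0³·11) = 3.5574 N/mm
W = mg = 3 × 9.81 = 29.43 N
½kδ² − Wδ − Wh = 0 → δ = (W + √(W² + 2kWh))/k
δ = (29.43 + √(866.12 + 96945.9))/3.5574 = (29.43 + 312.75)/3.5574 = 96.189 mm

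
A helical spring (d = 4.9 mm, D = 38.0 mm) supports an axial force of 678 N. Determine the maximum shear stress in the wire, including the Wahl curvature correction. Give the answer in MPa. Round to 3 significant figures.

664 MPa

Spring index C = D/d = 38.0/4.9 = 7.7551
K_W = (4C−1)/(4C−4) + 0.615/C = 30.020/27.020 + 0.0793 = 1.1903
τ₀ = 8FD/(πd³) = 8·678·38.0/(π·4.9³) = 206112/369.61 = 557.65 MPa
τ_max = K·τ₀ = 1.1903 × 557.65 = 663.79 MPa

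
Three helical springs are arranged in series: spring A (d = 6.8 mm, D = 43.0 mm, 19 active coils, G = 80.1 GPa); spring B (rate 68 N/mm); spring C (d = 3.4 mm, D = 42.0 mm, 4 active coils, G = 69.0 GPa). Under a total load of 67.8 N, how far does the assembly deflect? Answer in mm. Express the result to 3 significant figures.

k_A = Gd⁴/(8D³N_a) = (80.1×10³)(6.8⁴)/(8·43.0³·19) = 14.172 N/mm
k_C = Gd⁴/(8D³N_a) = (69.0×10³)(3.4⁴)/(8·42.0³·4) = 3.8893 N/mm
Series: 1/k_eq = 1/14.172 + 1/68 + 1/3.8893 = 0.34239; k_eq = 2.9207 N/mm
δ = F/k_eq = 67.8/2.9207 = 23.214 mm

23.2 mm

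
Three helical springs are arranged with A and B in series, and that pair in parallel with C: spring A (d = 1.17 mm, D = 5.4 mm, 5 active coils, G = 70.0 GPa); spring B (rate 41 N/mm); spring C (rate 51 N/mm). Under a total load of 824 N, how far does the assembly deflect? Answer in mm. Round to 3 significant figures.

k_A = Gd⁴/(8D³N_a) = (70.0×10³)(1.17⁴)/(8·5.4³·5) = 20.826 N/mm
Springs A,B series: k_AB = 1/(1/20.826+1/41) = 13.811 N/mm; parallel with C: k_eq = 13.811+51 = 64.811 N/mm
δ = F/k_eq = 824/64.811 = 12.714 mm

12.7 mm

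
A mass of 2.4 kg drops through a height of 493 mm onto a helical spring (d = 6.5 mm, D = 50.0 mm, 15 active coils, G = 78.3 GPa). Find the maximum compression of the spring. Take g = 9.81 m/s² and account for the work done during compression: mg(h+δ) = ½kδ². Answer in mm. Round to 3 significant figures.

52.5 mm

k = Gd⁴/(8D³N_a) = (78.3×10³)(6.5⁴)/(8·50.0³·15) = 9.318 N/mm
W = mg = 2.4 × 9.81 = 23.544 N
½kδ² − Wδ − Wh = 0 → δ = (W + √(W² + 2kWh))/k
δ = (23.544 + √(554.32 + 216312))/9.318 = (23.544 + 465.69)/9.318 = 52.504 mm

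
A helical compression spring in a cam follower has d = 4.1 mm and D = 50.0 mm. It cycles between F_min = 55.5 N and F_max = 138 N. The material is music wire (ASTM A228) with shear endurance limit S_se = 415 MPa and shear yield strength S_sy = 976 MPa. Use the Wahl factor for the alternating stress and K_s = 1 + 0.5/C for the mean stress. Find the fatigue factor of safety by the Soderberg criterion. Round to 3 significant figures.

2.53

C = D/d = 50.0/4.1 = 12.1951; K_W = (4C−1)/(4C−4)+0.615/C = 1.1174; K_s = 1+0.5/C = 1.0410
F_a = (F_max−F_min)/2 = 41.25 N; F_m = (F_max+F_min)/2 = 96.75 N
τ_a = K_W·8F_aD/(πd³) = 1.1174 × 76.205 = 85.153 MPa
τ_m = K_s·8F_mD/(πd³) = 1.0410 × 178.73 = 186.06 MPa
Soderberg: 1/n_f = τ_a/S_se + τ_m/S_sy = 85.153/415 + 186.06/976 = 0.20519 + 0.19064 = 0.39583
n_f = 1/0.39583 = 2.526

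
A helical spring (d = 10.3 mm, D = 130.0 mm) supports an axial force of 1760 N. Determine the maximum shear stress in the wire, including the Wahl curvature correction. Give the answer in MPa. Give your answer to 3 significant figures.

594 MPa

Spring index C = D/d = 130.0/10.3 = 12.6214
K_W = (4C−1)/(4C−4) + 0.615/C = 49.485/46.485 + 0.0487 = 1.1133
τ₀ = 8FD/(πd³) = 8·1760·130.0/(π·10.3³) = 1.8304e+06/3432.9 = 533.19 MPa
τ_max = K·τ₀ = 1.1133 × 533.19 = 593.58 MPa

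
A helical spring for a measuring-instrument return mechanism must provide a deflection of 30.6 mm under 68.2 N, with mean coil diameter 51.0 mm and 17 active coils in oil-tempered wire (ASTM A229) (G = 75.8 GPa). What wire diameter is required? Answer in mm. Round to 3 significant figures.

Required rate k = F/δ = 68.2/30.6 = 2.2288 N/mm
d = (8D³N_a·k / G)^(1/4) = (8·51.0³·17·2.2288 / (75.8×10³))^0.25
  = (530.45)^0.25 = 4.7991 mm

4.80 mm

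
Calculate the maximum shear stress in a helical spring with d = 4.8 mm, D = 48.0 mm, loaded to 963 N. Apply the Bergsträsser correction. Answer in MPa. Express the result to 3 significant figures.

Spring index C = D/d = 48.0/4.8 = 10.0000
K_B = (4C+2)/(4C−3) = 42.000/37.000 = 1.1351
τ₀ = 8FD/(πd³) = 8·963·48.0/(π·4.8³) = 369792/347.44 = 1064.3 MPa
τ_max = K·τ₀ = 1.1351 × 1064.3 = 1208.2 MPa

1210 MPa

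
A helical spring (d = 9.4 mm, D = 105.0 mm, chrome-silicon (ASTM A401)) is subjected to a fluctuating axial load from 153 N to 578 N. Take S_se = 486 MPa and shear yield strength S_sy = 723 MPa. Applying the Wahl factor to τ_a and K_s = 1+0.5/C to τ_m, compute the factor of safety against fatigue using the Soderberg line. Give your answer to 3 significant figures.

C = D/d = 105.0/9.4 = 11.1702; K_W = (4C−1)/(4C−4)+0.615/C = 1.1288; K_s = 1+0.5/C = 1.0448
F_a = (F_max−F_min)/2 = 212.5 N; F_m = (F_max+F_min)/2 = 365.5 N
τ_a = K_W·8F_aD/(πd³) = 1.1288 × 68.408 = 77.219 MPa
τ_m = K_s·8F_mD/(πd³) = 1.0448 × 117.66 = 122.93 MPa
Soderberg: 1/n_f = τ_a/S_se + τ_m/S_sy = 77.219/486 + 122.93/723 = 0.15889 + 0.17002 = 0.32891
n_f = 1/0.32891 = 3.04

3.04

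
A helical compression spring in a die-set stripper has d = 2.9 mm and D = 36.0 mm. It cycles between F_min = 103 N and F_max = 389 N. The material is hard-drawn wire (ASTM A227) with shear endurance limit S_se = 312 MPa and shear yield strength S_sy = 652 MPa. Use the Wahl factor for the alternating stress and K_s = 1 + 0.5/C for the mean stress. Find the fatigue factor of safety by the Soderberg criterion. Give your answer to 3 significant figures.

0.294

C = D/d = 36.0/2.9 = 12.4138; K_W = (4C−1)/(4C−4)+0.615/C = 1.1153; K_s = 1+0.5/C = 1.0403
F_a = (F_max−F_min)/2 = 143 N; F_m = (F_max+F_min)/2 = 246 N
τ_a = K_W·8F_aD/(πd³) = 1.1153 × 537.51 = 599.46 MPa
τ_m = K_s·8F_mD/(πd³) = 1.0403 × 924.66 = 961.91 MPa
Soderberg: 1/n_f = τ_a/S_se + τ_m/S_sy = 599.46/312 + 961.91/652 = 1.92133 + 1.47532 = 3.3967
n_f = 1/3.3967 = 0.2944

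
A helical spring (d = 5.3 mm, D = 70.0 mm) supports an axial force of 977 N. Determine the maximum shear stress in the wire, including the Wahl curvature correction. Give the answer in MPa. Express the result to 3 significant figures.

1300 MPa

Spring index C = D/d = 70.0/5.3 = 13.2075
K_W = (4C−1)/(4C−4) + 0.615/C = 51.830/48.830 + 0.0466 = 1.1080
τ₀ = 8FD/(πd³) = 8·977·70.0/(π·5.3³) = 547120/467.71 = 1169.8 MPa
τ_max = K·τ₀ = 1.1080 × 1169.8 = 1296.1 MPa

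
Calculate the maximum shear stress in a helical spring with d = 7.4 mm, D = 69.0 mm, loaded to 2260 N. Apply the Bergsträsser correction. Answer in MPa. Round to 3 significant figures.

Spring index C = D/d = 69.0/7.4 = 9.3243
K_B = (4C+2)/(4C−3) = 39.297/34.297 = 1.1458
τ₀ = 8FD/(πd³) = 8·2260·69.0/(π·7.4³) = 1.24752e+06/1273 = 979.95 MPa
τ_max = K·τ₀ = 1.1458 × 979.95 = 1122.8 MPa

1120 MPa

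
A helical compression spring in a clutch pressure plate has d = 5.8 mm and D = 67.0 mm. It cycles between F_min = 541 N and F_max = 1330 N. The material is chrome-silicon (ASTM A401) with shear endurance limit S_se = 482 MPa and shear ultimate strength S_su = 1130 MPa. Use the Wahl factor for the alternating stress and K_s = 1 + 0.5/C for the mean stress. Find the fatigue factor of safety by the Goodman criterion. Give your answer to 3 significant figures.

C = D/d = 67.0/5.8 = 11.5517; K_W = (4C−1)/(4C−4)+0.615/C = 1.1243; K_s = 1+0.5/C = 1.0433
F_a = (F_max−F_min)/2 = 394.5 N; F_m = (F_max+F_min)/2 = 935.5 N
τ_a = K_W·8F_aD/(πd³) = 1.1243 × 344.97 = 387.85 MPa
τ_m = K_s·8F_mD/(πd³) = 1.0433 × 818.04 = 853.45 MPa
Goodman: 1/n_f = τ_a/S_se + τ_m/S_su = 387.85/482 + 853.45/1130 = 0.80467 + 0.75526 = 1.5599
n_f = 1/1.5599 = 0.6411

0.641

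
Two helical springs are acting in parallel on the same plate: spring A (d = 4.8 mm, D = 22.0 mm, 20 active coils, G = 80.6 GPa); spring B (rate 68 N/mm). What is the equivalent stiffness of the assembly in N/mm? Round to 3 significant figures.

93.1 N/mm

k_A = Gd⁴/(8D³N_a) = (80.6×10³)(4.8⁴)/(8·22.0³·20) = 25.114 N/mm
Parallel: k_eq = 25.114 + 68 = 93.114 N/mm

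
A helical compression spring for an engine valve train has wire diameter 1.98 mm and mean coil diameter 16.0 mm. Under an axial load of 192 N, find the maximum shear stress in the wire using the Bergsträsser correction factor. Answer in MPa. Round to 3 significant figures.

1180 MPa

Spring index C = D/d = 16.0/1.98 = 8.0808
K_B = (4C+2)/(4C−3) = 34.323/29.323 = 1.1705
τ₀ = 8FD/(πd³) = 8·192·16.0/(π·1.98³) = 24576/24.386 = 1007.8 MPa
τ_max = K·τ₀ = 1.1705 × 1007.8 = 1179.6 MPa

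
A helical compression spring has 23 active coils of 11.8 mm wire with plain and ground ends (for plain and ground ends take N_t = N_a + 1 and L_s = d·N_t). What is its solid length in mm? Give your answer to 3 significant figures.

plain and ground ends: N_t = N_a + 1 = 23 + 1 = 24
L_s = d·N_t = 11.8 × 24 = 283.2 mm

283 mm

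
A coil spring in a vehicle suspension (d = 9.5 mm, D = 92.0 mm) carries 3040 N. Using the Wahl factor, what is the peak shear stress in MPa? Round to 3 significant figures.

Spring index C = D/d = 92.0/9.5 = 9.6842
K_W = (4C−1)/(4C−4) + 0.615/C = 37.737/34.737 + 0.0635 = 1.1499
τ₀ = 8FD/(πd³) = 8·3040·92.0/(π·9.5³) = 2.23744e+06/2693.5 = 830.67 MPa
τ_max = K·τ₀ = 1.1499 × 830.67 = 955.17 MPa

955 MPa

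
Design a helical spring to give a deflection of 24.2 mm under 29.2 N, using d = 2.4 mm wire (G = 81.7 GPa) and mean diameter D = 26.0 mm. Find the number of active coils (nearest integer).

Required rate k = F/δ = 29.2/24.2 = 1.2066 N/mm
N_a = Gd⁴/(8D³k) = (81.7×10³ × 2.4⁴)/(8 × 26.0³ × 1.2066)
    = 2.71061e+06 / 169659 = 15.98 → 16 coils

16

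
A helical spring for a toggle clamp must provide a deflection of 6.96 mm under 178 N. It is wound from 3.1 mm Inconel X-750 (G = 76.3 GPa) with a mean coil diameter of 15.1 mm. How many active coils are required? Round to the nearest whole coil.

Required rate k = F/δ = 178/6.96 = 25.575 N/mm
N_a = Gd⁴/(8D³k) = (76.3×10³ × 3.1⁴)/(8 × 15.1³ × 25.575)
    = 7.04647e+06 / 704420 = 10 → 10 coils

10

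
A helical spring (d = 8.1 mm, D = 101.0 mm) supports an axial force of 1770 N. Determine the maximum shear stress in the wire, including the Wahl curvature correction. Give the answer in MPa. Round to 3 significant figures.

Spring index C = D/d = 101.0/8.1 = 12.4691
K_W = (4C−1)/(4C−4) + 0.615/C = 48.877/45.877 + 0.0493 = 1.1147
τ₀ = 8FD/(πd³) = 8·1770·101.0/(π·8.1³) = 1.43016e+06/1669.6 = 856.6 MPa
τ_max = K·τ₀ = 1.1147 × 856.6 = 954.87 MPa

955 MPa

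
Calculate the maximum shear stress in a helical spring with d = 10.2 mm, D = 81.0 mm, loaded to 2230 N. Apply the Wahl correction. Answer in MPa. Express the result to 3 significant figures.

Spring index C = D/d = 81.0/10.2 = 7.9412
K_W = (4C−1)/(4C−4) + 0.615/C = 30.765/27.765 + 0.0774 = 1.1855
τ₀ = 8FD/(πd³) = 8·2230·81.0/(π·10.2³) = 1.44504e+06/3333.9 = 433.44 MPa
τ_max = K·τ₀ = 1.1855 × 433.44 = 513.84 MPa

514 MPa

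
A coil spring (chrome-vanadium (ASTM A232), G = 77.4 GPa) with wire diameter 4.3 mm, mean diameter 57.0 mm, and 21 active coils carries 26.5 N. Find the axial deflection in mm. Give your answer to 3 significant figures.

k = Gd⁴/(8D³N_a) = (77.4×10³)(4.3⁴)/(8·57.0³·21) = 0.85051 N/mm
δ = F/k = 26.5 / 0.85051 = 31.158 mm

31.2 mm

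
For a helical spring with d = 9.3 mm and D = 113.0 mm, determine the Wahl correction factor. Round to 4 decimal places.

C = D/d = 113.0/9.3 = 12.1505
K_W = (4C−1)/(4C−4) + 0.615/C = 47.602/44.602 + 0.0506 = 1.1179

1.1179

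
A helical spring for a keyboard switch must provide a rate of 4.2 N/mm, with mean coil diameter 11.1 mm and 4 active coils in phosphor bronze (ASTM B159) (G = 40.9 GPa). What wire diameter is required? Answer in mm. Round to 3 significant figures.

d = (8D³N_a·k / G)^(1/4) = (8·11.1³·4·4.2 / (40.9×10³))^0.25
  = (4.4941)^0.25 = 1.4560 mm

1.46 mm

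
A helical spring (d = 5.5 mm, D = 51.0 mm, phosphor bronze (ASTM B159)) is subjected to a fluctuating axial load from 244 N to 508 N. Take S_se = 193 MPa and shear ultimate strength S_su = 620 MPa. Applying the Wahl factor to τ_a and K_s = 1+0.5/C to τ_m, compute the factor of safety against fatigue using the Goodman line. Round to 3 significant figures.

0.896

C = D/d = 51.0/5.5 = 9.2727; K_W = (4C−1)/(4C−4)+0.615/C = 1.1570; K_s = 1+0.5/C = 1.0539
F_a = (F_max−F_min)/2 = 132 N; F_m = (F_max+F_min)/2 = 376 N
τ_a = K_W·8F_aD/(πd³) = 1.1570 × 103.04 = 119.21 MPa
τ_m = K_s·8F_mD/(πd³) = 1.0539 × 293.5 = 309.33 MPa
Goodman: 1/n_f = τ_a/S_se + τ_m/S_su = 119.21/193 + 309.33/620 = 0.61768 + 0.49892 = 1.1166
n_f = 1/1.1166 = 0.8956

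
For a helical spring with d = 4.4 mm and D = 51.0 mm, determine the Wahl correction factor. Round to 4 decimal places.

1.1239

C = D/d = 51.0/4.4 = 11.5909
K_W = (4C−1)/(4C−4) + 0.615/C = 45.364/42.364 + 0.0531 = 1.1239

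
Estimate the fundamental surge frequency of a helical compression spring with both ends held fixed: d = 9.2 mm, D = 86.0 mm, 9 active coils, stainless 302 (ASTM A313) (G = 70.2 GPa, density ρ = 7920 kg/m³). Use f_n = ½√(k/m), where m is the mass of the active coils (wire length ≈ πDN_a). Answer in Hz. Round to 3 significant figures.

46.3 Hz

k = Gd⁴/(8D³N_a) = (70.2×10³)(9.2⁴)/(8·86.0³·9) = 10.981 N/mm = 10981 N/m
Wire length L = πDN_a = π·86.0·9 = 2431.6 mm
m = ρ·(πd²/4)·L = 7920 × 66.476×10⁻⁶ m² × 2.4316 m = 1.2802 kg
f_n = ½√(k/m) = 0.5·√(10981/1.2802) = 0.5·√(8577.9) = 46.308 Hz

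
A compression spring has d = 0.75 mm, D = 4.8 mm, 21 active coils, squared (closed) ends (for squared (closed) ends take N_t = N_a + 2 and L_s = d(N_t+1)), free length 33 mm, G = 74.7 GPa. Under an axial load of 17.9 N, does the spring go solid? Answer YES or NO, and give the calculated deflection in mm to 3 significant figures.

k = Gd⁴/(8D³N_a) = (74.7×10³)(0.75⁴)/(8·4.8³·21) = 1.2721 N/mm
N_t = 23; L_s = 0.75·24 = 18 mm; δ_solid = L₀ − L_s = 33 − 18 = 15 mm
δ = F/k = 17.9/1.2721 = 14.071 mm
δ < δ_solid → spring does not go solid

NO, δ = 14.1 mm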